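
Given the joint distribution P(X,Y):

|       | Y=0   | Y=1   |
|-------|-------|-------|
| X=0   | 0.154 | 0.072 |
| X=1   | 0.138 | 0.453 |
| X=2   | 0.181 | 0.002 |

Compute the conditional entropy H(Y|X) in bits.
0.6833 bits

H(Y|X) = H(X,Y) - H(X)

H(X,Y) = -Σ_{x,y} P(x,y) log₂ P(x,y). Per-cell terms -P(x,y)·log₂P(x,y):
  X=0: 0.41565, 0.27330
  X=1: 0.39430, 0.51751
  X=2: 0.44633, 0.01793
Sum of the 6 terms: H(X,Y) = 2.0650 bits

Marginal of X (row sums):
  P(X=0) = 0.154 + 0.072 = 0.226
  P(X=1) = 0.138 + 0.453 = 0.591
  P(X=2) = 0.181 + 0.002 = 0.183
H(X) = -[0.226·log₂(0.226) + 0.591·log₂(0.591) + 0.183·log₂(0.183)]
  = 0.48491 + 0.44843 + 0.44837 = 1.3817 bits

H(Y|X) = H(X,Y) - H(X) = 2.0650 - 1.3817 = 0.6833 bits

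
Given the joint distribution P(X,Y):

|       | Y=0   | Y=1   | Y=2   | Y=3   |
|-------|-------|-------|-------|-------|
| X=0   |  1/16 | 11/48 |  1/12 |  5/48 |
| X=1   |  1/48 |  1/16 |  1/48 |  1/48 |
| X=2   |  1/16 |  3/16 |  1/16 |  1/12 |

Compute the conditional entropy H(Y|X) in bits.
1.8135 bits

H(Y|X) = H(X,Y) - H(X)

H(X,Y) = -Σ_{x,y} P(x,y) log₂ P(x,y). Per-cell terms -P(x,y)·log₂P(x,y):
  X=0: 0.25000, 0.48710, 0.29875, 0.33990
  X=1: 0.11635, 0.25000, 0.11635, 0.11635
  X=2: 0.25000, 0.45282, 0.25000, 0.29875
Sum of the 12 terms: H(X,Y) = 3.22637 bits

Marginal of X (row sums):
  P(X=0) = 1/16 + 11/48 + 1/12 + 5/48 = 23/48
  P(X=1) = 1/48 + 1/16 + 1/48 + 1/48 = 1/8
  P(X=2) = 1/16 + 3/16 + 1/16 + 1/12 = 19/48
H(X) = -[(23/48)·log₂(23/48) + (1/8)·log₂(1/8) + (19/48)·log₂(19/48)]
  = 0.50859 + 0.37500 + 0.52924 = 1.41283 bits

H(Y|X) = H(X,Y) - H(X) = 3.22637 - 1.41283 = 1.8135 bits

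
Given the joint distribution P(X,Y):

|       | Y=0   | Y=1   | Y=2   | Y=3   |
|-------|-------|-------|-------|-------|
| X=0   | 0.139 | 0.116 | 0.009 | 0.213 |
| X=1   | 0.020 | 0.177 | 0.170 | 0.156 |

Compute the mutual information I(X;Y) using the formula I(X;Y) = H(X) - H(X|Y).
0.2138 bits

I(X;Y) = H(X) - H(X|Y)

Marginal of X (row sums):
  P(X=0) = 0.139 + 0.116 + 0.009 + 0.213 = 0.477
  P(X=1) = 0.020 + 0.177 + 0.170 + 0.156 = 0.523
H(X) = -[0.477·log₂(0.477) + 0.523·log₂(0.523)]
  = 0.509407 + 0.489066 = 0.99847 bits

Marginal of Y (column sums):
  P(Y=0) = 0.139 + 0.020 = 0.159
  P(Y=1) = 0.116 + 0.177 = 0.293
  P(Y=2) = 0.009 + 0.170 = 0.179
  P(Y=3) = 0.213 + 0.156 = 0.369
H(X|Y) = Σ_y P(y)·H(X|Y=y):
  Y=0: P(Y=0) = 0.159, P(X|Y=0) = (139/159, 20/159) → H(X|Y=0) = 0.545767
  Y=1: P(Y=1) = 0.293, P(X|Y=1) = (116/293, 177/293) → H(X|Y=1) = 0.968504
  Y=2: P(Y=2) = 0.179, P(X|Y=2) = (9/179, 170/179) → H(X|Y=2) = 0.287582
  Y=3: P(Y=3) = 0.369, P(X|Y=3) = (71/123, 52/123) → H(X|Y=3) = 0.982718
H(X|Y) = 0.159·0.545767 + 0.293·0.968504 + 0.179·0.287582 + 0.369·0.982718 = 0.78465 bits

I(X;Y) = H(X) - H(X|Y) = 0.99847 - 0.78465 = 0.2138 bits

Cross-check via I(X;Y) = H(X) + H(Y) - H(X,Y): computing H(Y) from the column sums and H(X,Y) from the 8 cells in the same way gives H(Y) = 1.91573 bits and H(X,Y) = 2.70038 bits, so
I(X;Y) = 0.99847 + 1.91573 - 2.70038 = 0.2138 bits ✓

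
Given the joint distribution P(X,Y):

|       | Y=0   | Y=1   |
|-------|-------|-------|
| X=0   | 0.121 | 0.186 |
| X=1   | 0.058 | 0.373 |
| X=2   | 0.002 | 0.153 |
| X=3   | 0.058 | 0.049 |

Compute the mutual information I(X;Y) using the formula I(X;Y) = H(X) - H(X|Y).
0.1289 bits

I(X;Y) = H(X) - H(X|Y)

Marginal of X (row sums):
  P(X=0) = 0.121 + 0.186 = 0.307
  P(X=1) = 0.058 + 0.373 = 0.431
  P(X=2) = 0.002 + 0.153 = 0.155
  P(X=3) = 0.058 + 0.049 = 0.107
H(X) = -[0.307·log₂(0.307) + 0.431·log₂(0.431) + 0.155·log₂(0.155) + 0.107·log₂(0.107)]
  = 0.523033 + 0.523338 + 0.416897 + 0.345002 = 1.80827 bits

Marginal of Y (column sums):
  P(Y=0) = 0.121 + 0.058 + 0.002 + 0.058 = 0.239
  P(Y=1) = 0.186 + 0.373 + 0.153 + 0.049 = 0.761
H(X|Y) = Σ_y P(y)·H(X|Y=y):
  Y=0: P(Y=0) = 0.239, P(X|Y=0) = (121/239, 58/239, 2/239, 58/239) → H(X|Y=0) = 1.546439
  Y=1: P(Y=1) = 0.761, P(X|Y=1) = (186/761, 373/761, 153/761, 49/761) → H(X|Y=1) = 1.721115
H(X|Y) = 0.239·1.546439 + 0.761·1.721115 = 1.67937 bits

I(X;Y) = H(X) - H(X|Y) = 1.80827 - 1.67937 = 0.1289 bits

Cross-check via I(X;Y) = H(X) + H(Y) - H(X,Y): computing H(Y) from the column sums and H(X,Y) from the 8 cells in the same way gives H(Y) = 0.79337 bits and H(X,Y) = 2.47274 bits, so
I(X;Y) = 1.80827 + 0.79337 - 2.47274 = 0.1289 bits ✓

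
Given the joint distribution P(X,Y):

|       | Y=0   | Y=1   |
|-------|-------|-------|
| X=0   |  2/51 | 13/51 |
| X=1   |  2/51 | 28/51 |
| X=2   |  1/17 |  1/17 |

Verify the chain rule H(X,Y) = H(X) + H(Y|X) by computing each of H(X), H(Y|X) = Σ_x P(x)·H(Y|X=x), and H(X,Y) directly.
H(X) = 1.3328 bits, H(Y|X) = 0.4921 bits, H(X,Y) = 1.8249 bits

Marginal of X (row sums):
  P(X=0) = 2/51 + 13/51 = 5/17
  P(X=1) = 2/51 + 28/51 = 10/17
  P(X=2) = 1/17 + 1/17 = 2/17
H(X) = -[(5/17)·log₂(5/17) + (10/17)·log₂(10/17) + (2/17)·log₂(2/17)]
  = 0.51927 + 0.45031 + 0.36323 = 1.3328 bits

H(Y|X) = Σ_x P(x)·H(Y|X=x):
  X=0: P(X=0) = 5/17, P(Y|X=0) = (2/15, 13/15) → H(Y|X=0) = 0.56651
  X=1: P(X=1) = 10/17, P(Y|X=1) = (1/15, 14/15) → H(Y|X=1) = 0.35336
  X=2: P(X=2) = 2/17, P(Y|X=2) = (1/2, 1/2) → H(Y|X=2) = 1.00000
H(Y|X) = (5/17)·0.56651 + (10/17)·0.35336 + (2/17)·1.00000 = 0.4921 bits

H(X,Y) = -Σ_{x,y} P(x,y) log₂ P(x,y). Per-cell terms -P(x,y)·log₂P(x,y):
  X=0: 0.18323, 0.50266
  X=1: 0.18323, 0.47494
  X=2: 0.24044, 0.24044
Sum of the 6 terms: H(X,Y) = 1.8249 bits

Chain rule check:
  H(X) + H(Y|X) = 1.3328 + 0.4921 = 1.8249 bits
  H(X,Y) = 1.8249 bits
✓ Chain rule verified.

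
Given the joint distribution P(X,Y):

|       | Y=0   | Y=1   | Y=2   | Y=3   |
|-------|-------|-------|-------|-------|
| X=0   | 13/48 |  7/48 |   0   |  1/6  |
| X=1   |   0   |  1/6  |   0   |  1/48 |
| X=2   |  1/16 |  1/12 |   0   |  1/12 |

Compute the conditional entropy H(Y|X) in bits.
1.3474 bits

H(Y|X) = H(X,Y) - H(X)

H(X,Y) = -Σ_{x,y} P(x,y) log₂ P(x,y). Per-cell terms -P(x,y)·log₂P(x,y):
  X=0: 0.510392, 0.405068, 0.000000, 0.430827
  X=1: 0.000000, 0.430827, 0.000000, 0.116353
  X=2: 0.250000, 0.298747, 0.000000, 0.298747
  (cells with P = 0 contribute 0)
Sum of the 12 terms: H(X,Y) = 2.740961 bits

Marginal of X (row sums):
  P(X=0) = 13/48 + 7/48 + 0 + 1/6 = 7/12
  P(X=1) = 0 + 1/6 + 0 + 1/48 = 3/16
  P(X=2) = 1/16 + 1/12 + 0 + 1/12 = 11/48
H(X) = -[(7/12)·log₂(7/12) + (3/16)·log₂(3/16) + (11/48)·log₂(11/48)]
  = 0.453604 + 0.452820 + 0.487101 = 1.393525 bits

H(Y|X) = H(X,Y) - H(X) = 2.740961 - 1.393525 = 1.3474 bits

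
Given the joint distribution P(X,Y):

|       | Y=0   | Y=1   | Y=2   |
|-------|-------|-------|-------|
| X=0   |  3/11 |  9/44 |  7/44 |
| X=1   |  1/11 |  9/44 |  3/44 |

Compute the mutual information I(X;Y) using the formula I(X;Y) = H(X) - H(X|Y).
0.0413 bits

I(X;Y) = H(X) - H(X|Y)

Marginal of X (row sums):
  P(X=0) = 3/11 + 9/44 + 7/44 = 7/11
  P(X=1) = 1/11 + 9/44 + 3/44 = 4/11
H(X) = -[(7/11)·log₂(7/11) + (4/11)·log₂(4/11)]
  = 0.4150 + 0.5307 = 0.9457 bits

Marginal of Y (column sums):
  P(Y=0) = 3/11 + 1/11 = 4/11
  P(Y=1) = 9/44 + 9/44 = 9/22
  P(Y=2) = 7/44 + 3/44 = 5/22
H(X|Y) = Σ_y P(y)·H(X|Y=y):
  Y=0: P(Y=0) = 4/11, P(X|Y=0) = (3/4, 1/4) → H(X|Y=0) = 0.8113
  Y=1: P(Y=1) = 9/22, P(X|Y=1) = (1/2, 1/2) → H(X|Y=1) = 1.0000
  Y=2: P(Y=2) = 5/22, P(X|Y=2) = (7/10, 3/10) → H(X|Y=2) = 0.8813
H(X|Y) = (4/11)·0.8113 + (9/22)·1.0000 + (5/22)·0.8813 = 0.9044 bits

I(X;Y) = H(X) - H(X|Y) = 0.9457 - 0.9044 = 0.0413 bits

Cross-check via I(X;Y) = H(X) + H(Y) - H(X,Y): computing H(Y) from the column sums and H(X,Y) from the 6 cells in the same way gives H(Y) = 1.5440 bits and H(X,Y) = 2.4484 bits, so
I(X;Y) = 0.9457 + 1.5440 - 2.4484 = 0.0413 bits ✓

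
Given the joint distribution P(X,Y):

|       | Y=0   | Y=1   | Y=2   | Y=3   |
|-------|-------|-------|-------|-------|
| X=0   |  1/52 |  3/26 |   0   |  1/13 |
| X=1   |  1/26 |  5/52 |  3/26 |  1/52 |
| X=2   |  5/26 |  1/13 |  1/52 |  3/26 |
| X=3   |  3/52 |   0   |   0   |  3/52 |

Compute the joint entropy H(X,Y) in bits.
3.4145 bits

H(X,Y) = -Σ_{x,y} P(x,y) log₂ P(x,y). Per-cell terms -P(x,y)·log₂P(x,y):
  X=0: 0.10962, 0.35948, 0.00000, 0.28465
  X=1: 0.18079, 0.32486, 0.35948, 0.10962
  X=2: 0.45741, 0.28465, 0.10962, 0.35948
  X=3: 0.23743, 0.00000, 0.00000, 0.23743
  (cells with P = 0 contribute 0)
Sum of the 16 terms: H(X,Y) = 3.4145 bits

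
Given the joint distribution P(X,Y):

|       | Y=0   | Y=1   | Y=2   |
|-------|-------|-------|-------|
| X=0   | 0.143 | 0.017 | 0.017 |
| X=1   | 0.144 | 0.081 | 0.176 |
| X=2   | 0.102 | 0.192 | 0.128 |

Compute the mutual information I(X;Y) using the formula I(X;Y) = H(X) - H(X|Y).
0.1589 bits

I(X;Y) = H(X) - H(X|Y)

Marginal of X (row sums):
  P(X=0) = 0.143 + 0.017 + 0.017 = 0.177
  P(X=1) = 0.144 + 0.081 + 0.176 = 0.401
  P(X=2) = 0.102 + 0.192 + 0.128 = 0.422
H(X) = -[0.177·log₂(0.177) + 0.401·log₂(0.401) + 0.422·log₂(0.422)]
  = 0.4422 + 0.5286 + 0.5253 = 1.4961 bits

Marginal of Y (column sums):
  P(Y=0) = 0.143 + 0.144 + 0.102 = 0.389
  P(Y=1) = 0.017 + 0.081 + 0.192 = 0.290
  P(Y=2) = 0.017 + 0.176 + 0.128 = 0.321
H(X|Y) = Σ_y P(y)·H(X|Y=y):
  Y=0: P(Y=0) = 0.389, P(X|Y=0) = (143/389, 144/389, 102/389) → H(X|Y=0) = 1.5678
  Y=1: P(Y=1) = 0.290, P(X|Y=1) = (17/290, 81/290, 96/145) → H(X|Y=1) = 1.1477
  Y=2: P(Y=2) = 0.321, P(X|Y=2) = (17/321, 176/321, 128/321) → H(X|Y=2) = 1.2288
H(X|Y) = 0.389·1.5678 + 0.290·1.1477 + 0.321·1.2288 = 1.3372 bits

I(X;Y) = H(X) - H(X|Y) = 1.4961 - 1.3372 = 0.1589 bits

Cross-check via I(X;Y) = H(X) + H(Y) - H(X,Y): computing H(Y) from the column sums and H(X,Y) from the 9 cells in the same way gives H(Y) = 1.5740 bits and H(X,Y) = 2.9112 bits, so
I(X;Y) = 1.4961 + 1.5740 - 2.9112 = 0.1589 bits ✓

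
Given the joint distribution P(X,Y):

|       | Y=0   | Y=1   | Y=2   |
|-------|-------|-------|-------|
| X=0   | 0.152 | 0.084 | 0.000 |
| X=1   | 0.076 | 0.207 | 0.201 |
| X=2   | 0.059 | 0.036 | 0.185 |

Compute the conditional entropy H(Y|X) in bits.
1.2828 bits

H(Y|X) = H(X,Y) - H(X)

H(X,Y) = -Σ_{x,y} P(x,y) log₂ P(x,y). Per-cell terms -P(x,y)·log₂P(x,y):
  X=0: 0.41311, 0.30017, 0.00000
  X=1: 0.28256, 0.47037, 0.46526
  X=2: 0.24091, 0.17265, 0.45036
  (cells with P = 0 contribute 0)
Sum of the 9 terms: H(X,Y) = 2.79539 bits

Marginal of X (row sums):
  P(X=0) = 0.152 + 0.084 + 0.000 = 0.236
  P(X=1) = 0.076 + 0.207 + 0.201 = 0.484
  P(X=2) = 0.059 + 0.036 + 0.185 = 0.280
H(X) = -[0.236·log₂(0.236) + 0.484·log₂(0.484) + 0.280·log₂(0.280)]
  = 0.49162 + 0.50671 + 0.51422 = 1.51255 bits

H(Y|X) = H(X,Y) - H(X) = 2.79539 - 1.51255 = 1.2828 bits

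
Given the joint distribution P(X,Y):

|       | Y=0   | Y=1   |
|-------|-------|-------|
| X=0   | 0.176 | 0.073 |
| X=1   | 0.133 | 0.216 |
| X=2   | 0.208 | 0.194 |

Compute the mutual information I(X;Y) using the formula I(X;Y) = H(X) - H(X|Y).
0.0456 bits

I(X;Y) = H(X) - H(X|Y)

Marginal of X (row sums):
  P(X=0) = 0.176 + 0.073 = 0.249
  P(X=1) = 0.133 + 0.216 = 0.349
  P(X=2) = 0.208 + 0.194 = 0.402
H(X) = -[0.249·log₂(0.249) + 0.349·log₂(0.349) + 0.402·log₂(0.402)]
  = 0.49944 + 0.53003 + 0.52852 = 1.5580 bits

Marginal of Y (column sums):
  P(Y=0) = 0.176 + 0.133 + 0.208 = 0.517
  P(Y=1) = 0.073 + 0.216 + 0.194 = 0.483
H(X|Y) = Σ_y P(y)·H(X|Y=y):
  Y=0: P(Y=0) = 0.517, P(X|Y=0) = (16/47, 133/517, 208/517) → H(X|Y=0) = 1.56159
  Y=1: P(Y=1) = 0.483, P(X|Y=1) = (73/483, 72/161, 194/483) → H(X|Y=1) = 1.45978
H(X|Y) = 0.517·1.56159 + 0.483·1.45978 = 1.5124 bits

I(X;Y) = H(X) - H(X|Y) = 1.5580 - 1.5124 = 0.0456 bits

Cross-check via I(X;Y) = H(X) + H(Y) - H(X,Y): computing H(Y) from the column sums and H(X,Y) from the 6 cells in the same way gives H(Y) = 0.9992 bits and H(X,Y) = 2.5116 bits, so
I(X;Y) = 1.5580 + 0.9992 - 2.5116 = 0.0456 bits ✓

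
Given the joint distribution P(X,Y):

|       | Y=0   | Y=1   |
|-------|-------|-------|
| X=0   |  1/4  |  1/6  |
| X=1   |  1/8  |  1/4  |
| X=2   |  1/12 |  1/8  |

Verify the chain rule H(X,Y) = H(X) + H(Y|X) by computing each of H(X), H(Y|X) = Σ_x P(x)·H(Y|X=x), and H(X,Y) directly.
H(X) = 1.5284 bits, H(Y|X) = 0.9512 bits, H(X,Y) = 2.4796 bits

Marginal of X (row sums):
  P(X=0) = 1/4 + 1/6 = 5/12
  P(X=1) = 1/8 + 1/4 = 3/8
  P(X=2) = 1/12 + 1/8 = 5/24
H(X) = -[(5/12)·log₂(5/12) + (3/8)·log₂(3/8) + (5/24)·log₂(5/24)]
  = 0.52626 + 0.53064 + 0.47147 = 1.5284 bits

H(Y|X) = Σ_x P(x)·H(Y|X=x):
  X=0: P(X=0) = 5/12, P(Y|X=0) = (3/5, 2/5) → H(Y|X=0) = 0.97095
  X=1: P(X=1) = 3/8, P(Y|X=1) = (1/3, 2/3) → H(Y|X=1) = 0.91830
  X=2: P(X=2) = 5/24, P(Y|X=2) = (2/5, 3/5) → H(Y|X=2) = 0.97095
H(Y|X) = (5/12)·0.97095 + (3/8)·0.91830 + (5/24)·0.97095 = 0.9512 bits

H(X,Y) = -Σ_{x,y} P(x,y) log₂ P(x,y). Per-cell terms -P(x,y)·log₂P(x,y):
  X=0: 0.50000, 0.43083
  X=1: 0.37500, 0.50000
  X=2: 0.29875, 0.37500
Sum of the 6 terms: H(X,Y) = 2.4796 bits

Chain rule check:
  H(X) + H(Y|X) = 1.5284 + 0.9512 = 2.4796 bits
  H(X,Y) = 2.4796 bits
✓ Chain rule verified.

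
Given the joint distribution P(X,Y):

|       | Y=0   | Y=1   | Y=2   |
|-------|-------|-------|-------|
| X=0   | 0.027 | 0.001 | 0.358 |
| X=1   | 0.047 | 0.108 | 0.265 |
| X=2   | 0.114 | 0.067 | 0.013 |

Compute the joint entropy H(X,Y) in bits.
2.4429 bits

H(X,Y) = -Σ_{x,y} P(x,y) log₂ P(x,y). Per-cell terms -P(x,y)·log₂P(x,y):
  X=0: 0.14069, 0.00997, 0.53054
  X=1: 0.20733, 0.34678, 0.50772
  X=2: 0.35715, 0.26128, 0.08145
Sum of the 9 terms: H(X,Y) = 2.4429 bits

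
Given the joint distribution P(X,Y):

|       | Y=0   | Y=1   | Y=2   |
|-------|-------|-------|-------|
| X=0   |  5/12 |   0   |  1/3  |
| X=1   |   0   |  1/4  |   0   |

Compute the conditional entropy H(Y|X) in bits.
0.7433 bits

H(Y|X) = H(X,Y) - H(X)

H(X,Y) = -Σ_{x,y} P(x,y) log₂ P(x,y). Per-cell terms -P(x,y)·log₂P(x,y):
  X=0: 0.5263, 0.0000, 0.5283
  X=1: 0.0000, 0.5000, 0.0000
  (cells with P = 0 contribute 0)
Sum of the 6 terms: H(X,Y) = 1.5546 bits

Marginal of X (row sums):
  P(X=0) = 5/12 + 0 + 1/3 = 3/4
  P(X=1) = 0 + 1/4 + 0 = 1/4
H(X) = -[(3/4)·log₂(3/4) + (1/4)·log₂(1/4)]
  = 0.3113 + 0.5000 = 0.8113 bits

H(Y|X) = H(X,Y) - H(X) = 1.5546 - 0.8113 = 0.7433 bits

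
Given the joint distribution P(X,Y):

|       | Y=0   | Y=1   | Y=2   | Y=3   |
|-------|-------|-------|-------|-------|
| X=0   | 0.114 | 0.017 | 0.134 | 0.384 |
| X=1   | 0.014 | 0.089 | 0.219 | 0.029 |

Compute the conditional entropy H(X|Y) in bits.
0.6206 bits

H(X|Y) = H(X,Y) - H(Y)

H(X,Y) = -Σ_{x,y} P(x,y) log₂ P(x,y). Per-cell terms -P(x,y)·log₂P(x,y):
  X=0: 0.357150, 0.099931, 0.388559, 0.530236
  X=1: 0.086218, 0.310615, 0.479828, 0.148126
Sum of the 8 terms: H(X,Y) = 2.40066 bits

Marginal of Y (column sums):
  P(Y=0) = 0.114 + 0.014 = 0.128
  P(Y=1) = 0.017 + 0.089 = 0.106
  P(Y=2) = 0.134 + 0.219 = 0.353
  P(Y=3) = 0.384 + 0.029 = 0.413
H(Y) = -[0.128·log₂(0.128) + 0.106·log₂(0.106) + 0.353·log₂(0.353) + 0.413·log₂(0.413)]
  = 0.379620 + 0.343214 + 0.530298 + 0.526900 = 1.78003 bits

H(X|Y) = H(X,Y) - H(Y) = 2.40066 - 1.78003 = 0.6206 bits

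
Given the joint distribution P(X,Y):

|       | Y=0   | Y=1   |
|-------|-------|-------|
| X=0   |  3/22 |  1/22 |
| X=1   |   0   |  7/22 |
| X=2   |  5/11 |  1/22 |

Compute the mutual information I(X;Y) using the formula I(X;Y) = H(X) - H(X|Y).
0.6088 bits

I(X;Y) = H(X) - H(X|Y)

Marginal of X (row sums):
  P(X=0) = 3/22 + 1/22 = 2/11
  P(X=1) = 0 + 7/22 = 7/22
  P(X=2) = 5/11 + 1/22 = 1/2
H(X) = -[(2/11)·log₂(2/11) + (7/22)·log₂(7/22) + (1/2)·log₂(1/2)]
  = 0.44717 + 0.52566 + 0.50000 = 1.47283 bits

Marginal of Y (column sums):
  P(Y=0) = 3/22 + 0 + 5/11 = 13/22
  P(Y=1) = 1/22 + 7/22 + 1/22 = 9/22
H(X|Y) = Σ_y P(y)·H(X|Y=y):
  Y=0: P(Y=0) = 13/22, P(X|Y=0) = (3/13, 0, 10/13) → H(X|Y=0) = 0.77935
  Y=1: P(Y=1) = 9/22, P(X|Y=1) = (1/9, 7/9, 1/9) → H(X|Y=1) = 0.98643
H(X|Y) = (13/22)·0.77935 + (9/22)·0.98643 = 0.86406 bits

I(X;Y) = H(X) - H(X|Y) = 1.47283 - 0.86406 = 0.6088 bits

Cross-check via I(X;Y) = H(X) + H(Y) - H(X,Y): computing H(Y) from the column sums and H(X,Y) from the 6 cells in the same way gives H(Y) = 0.97602 bits and H(X,Y) = 1.84008 bits, so
I(X;Y) = 1.47283 + 0.97602 - 1.84008 = 0.6088 bits ✓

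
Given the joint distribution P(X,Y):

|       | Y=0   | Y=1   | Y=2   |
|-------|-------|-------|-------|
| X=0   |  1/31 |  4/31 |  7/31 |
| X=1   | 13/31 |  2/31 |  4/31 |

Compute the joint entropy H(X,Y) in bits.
2.1878 bits

H(X,Y) = -Σ_{x,y} P(x,y) log₂ P(x,y). Per-cell terms -P(x,y)·log₂P(x,y):
  X=0: 0.15981, 0.38119, 0.48477
  X=1: 0.52577, 0.25511, 0.38119
Sum of the 6 terms: H(X,Y) = 2.1878 bits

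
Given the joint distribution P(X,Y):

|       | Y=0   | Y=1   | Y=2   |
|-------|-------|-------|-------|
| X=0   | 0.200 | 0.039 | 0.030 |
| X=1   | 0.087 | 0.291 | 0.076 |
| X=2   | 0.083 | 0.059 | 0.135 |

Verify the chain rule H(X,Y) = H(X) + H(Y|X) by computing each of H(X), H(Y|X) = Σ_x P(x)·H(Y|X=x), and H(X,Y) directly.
H(X) = 1.5398 bits, H(Y|X) = 1.2951 bits, H(X,Y) = 2.8349 bits

Marginal of X (row sums):
  P(X=0) = 0.200 + 0.039 + 0.030 = 0.269
  P(X=1) = 0.087 + 0.291 + 0.076 = 0.454
  P(X=2) = 0.083 + 0.059 + 0.135 = 0.277
H(X) = -[0.269·log₂(0.269) + 0.454·log₂(0.454) + 0.277·log₂(0.277)]
  = 0.5096 + 0.5172 + 0.5130 = 1.5398 bits

H(Y|X) = Σ_x P(x)·H(Y|X=x):
  X=0: P(X=0) = 0.269, P(Y|X=0) = (200/269, 39/269, 30/269) → H(Y|X=0) = 1.0748
  X=1: P(X=1) = 0.454, P(Y|X=1) = (87/454, 291/454, 38/227) → H(Y|X=1) = 1.2997
  X=2: P(X=2) = 0.277, P(Y|X=2) = (83/277, 59/277, 135/277) → H(Y|X=2) = 1.5016
H(Y|X) = 0.269·1.0748 + 0.454·1.2997 + 0.277·1.5016 = 1.2951 bits

H(X,Y) = -Σ_{x,y} P(x,y) log₂ P(x,y). Per-cell terms -P(x,y)·log₂P(x,y):
  X=0: 0.4644, 0.1825, 0.1518
  X=1: 0.3065, 0.5182, 0.2826
  X=2: 0.2980, 0.2409, 0.3900
Sum of the 9 terms: H(X,Y) = 2.8349 bits

Chain rule check:
  H(X) + H(Y|X) = 1.5398 + 1.2951 = 2.8349 bits
  H(X,Y) = 2.8349 bits
✓ Chain rule verified.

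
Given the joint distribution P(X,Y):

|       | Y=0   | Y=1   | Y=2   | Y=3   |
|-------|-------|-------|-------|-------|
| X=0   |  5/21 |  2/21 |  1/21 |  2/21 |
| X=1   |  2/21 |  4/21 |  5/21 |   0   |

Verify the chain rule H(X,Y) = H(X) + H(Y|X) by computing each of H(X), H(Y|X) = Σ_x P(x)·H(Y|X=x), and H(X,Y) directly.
H(X) = 0.9984 bits, H(Y|X) = 1.6216 bits, H(X,Y) = 2.6200 bits

Marginal of X (row sums):
  P(X=0) = 5/21 + 2/21 + 1/21 + 2/21 = 10/21
  P(X=1) = 2/21 + 4/21 + 5/21 + 0 = 11/21
H(X) = -[(10/21)·log₂(10/21) + (11/21)·log₂(11/21)]
  = 0.5097 + 0.4887 = 0.9984 bits

H(Y|X) = Σ_x P(x)·H(Y|X=x):
  X=0: P(X=0) = 10/21, P(Y|X=0) = (1/2, 1/5, 1/10, 1/5) → H(Y|X=0) = 1.7610
  X=1: P(X=1) = 11/21, P(Y|X=1) = (2/11, 4/11, 5/11, 0) → H(Y|X=1) = 1.4949
H(Y|X) = (10/21)·1.7610 + (11/21)·1.4949 = 1.6216 bits

H(X,Y) = -Σ_{x,y} P(x,y) log₂ P(x,y). Per-cell terms -P(x,y)·log₂P(x,y):
  X=0: 0.4929, 0.3231, 0.2092, 0.3231
  X=1: 0.3231, 0.4557, 0.4929, 0.0000
  (cells with P = 0 contribute 0)
Sum of the 8 terms: H(X,Y) = 2.6200 bits

Chain rule check:
  H(X) + H(Y|X) = 0.9984 + 1.6216 = 2.6200 bits
  H(X,Y) = 2.6200 bits
✓ Chain rule verified.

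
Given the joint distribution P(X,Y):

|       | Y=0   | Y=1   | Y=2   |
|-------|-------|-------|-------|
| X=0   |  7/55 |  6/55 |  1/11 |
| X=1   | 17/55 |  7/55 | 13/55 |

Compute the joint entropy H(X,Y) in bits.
2.4356 bits

H(X,Y) = -Σ_{x,y} P(x,y) log₂ P(x,y). Per-cell terms -P(x,y)·log₂P(x,y):
  X=0: 0.37851, 0.34870, 0.31449
  X=1: 0.52357, 0.37851, 0.49185
Sum of the 6 terms: H(X,Y) = 2.4356 bits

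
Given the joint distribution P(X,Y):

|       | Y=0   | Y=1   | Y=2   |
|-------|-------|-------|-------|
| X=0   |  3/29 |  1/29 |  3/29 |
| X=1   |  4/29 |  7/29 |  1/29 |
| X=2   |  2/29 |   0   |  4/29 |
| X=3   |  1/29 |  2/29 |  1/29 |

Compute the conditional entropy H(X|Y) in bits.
1.5795 bits

H(X|Y) = H(X,Y) - H(Y)

H(X,Y) = -Σ_{x,y} P(x,y) log₂ P(x,y). Per-cell terms -P(x,y)·log₂P(x,y):
  X=0: 0.3385881, 0.1675166, 0.3385881
  X=1: 0.3942043, 0.4949787, 0.1675166
  X=2: 0.2660677, 0.0000000, 0.3942043
  X=3: 0.1675166, 0.2660677, 0.1675166
  (cells with P = 0 contribute 0)
Sum of the 12 terms: H(X,Y) = 3.162765 bits

Marginal of Y (column sums):
  P(Y=0) = 3/29 + 4/29 + 2/29 + 1/29 = 10/29
  P(Y=1) = 1/29 + 7/29 + 0 + 2/29 = 10/29
  P(Y=2) = 3/29 + 1/29 + 4/29 + 1/29 = 9/29
H(Y) = -[(10/29)·log₂(10/29) + (10/29)·log₂(10/29) + (9/29)·log₂(9/29)]
  = 0.5296734 + 0.5296734 + 0.5238794 = 1.583226 bits

H(X|Y) = H(X,Y) - H(Y) = 3.162765 - 1.583226 = 1.5795 bits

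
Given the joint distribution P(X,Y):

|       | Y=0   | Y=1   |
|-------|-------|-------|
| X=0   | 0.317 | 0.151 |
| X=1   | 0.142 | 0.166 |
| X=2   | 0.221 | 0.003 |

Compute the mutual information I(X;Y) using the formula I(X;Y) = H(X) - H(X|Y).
0.1502 bits

I(X;Y) = H(X) - H(X|Y)

Marginal of X (row sums):
  P(X=0) = 0.317 + 0.151 = 0.468
  P(X=1) = 0.142 + 0.166 = 0.308
  P(X=2) = 0.221 + 0.003 = 0.224
H(X) = -[0.468·log₂(0.468) + 0.308·log₂(0.308) + 0.224·log₂(0.224)]
  = 0.51266 + 0.52329 + 0.48349 = 1.51944 bits

Marginal of Y (column sums):
  P(Y=0) = 0.317 + 0.142 + 0.221 = 0.680
  P(Y=1) = 0.151 + 0.166 + 0.003 = 0.320
H(X|Y) = Σ_y P(y)·H(X|Y=y):
  Y=0: P(Y=0) = 0.680, P(X|Y=0) = (317/680, 71/340, 13/40) → H(X|Y=0) = 1.51214
  Y=1: P(Y=1) = 0.320, P(X|Y=1) = (151/320, 83/160, 3/320) → H(X|Y=1) = 1.06565
H(X|Y) = 0.680·1.51214 + 0.320·1.06565 = 1.36926 bits

I(X;Y) = H(X) - H(X|Y) = 1.51944 - 1.36926 = 0.1502 bits

Cross-check via I(X;Y) = H(X) + H(Y) - H(X,Y): computing H(Y) from the column sums and H(X,Y) from the 6 cells in the same way gives H(Y) = 0.90438 bits and H(X,Y) = 2.27364 bits, so
I(X;Y) = 1.51944 + 0.90438 - 2.27364 = 0.1502 bits ✓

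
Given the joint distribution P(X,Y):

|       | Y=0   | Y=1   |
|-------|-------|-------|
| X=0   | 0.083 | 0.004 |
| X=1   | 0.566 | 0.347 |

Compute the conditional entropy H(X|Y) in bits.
0.3896 bits

H(X|Y) = H(X,Y) - H(Y)

H(X,Y) = -Σ_{x,y} P(x,y) log₂ P(x,y). Per-cell terms -P(x,y)·log₂P(x,y):
  X=0: 0.29803, 0.03186
  X=1: 0.46476, 0.52987
Sum of the 4 terms: H(X,Y) = 1.32452 bits

Marginal of Y (column sums):
  P(Y=0) = 0.083 + 0.566 = 0.649
  P(Y=1) = 0.004 + 0.347 = 0.351
H(Y) = -[0.649·log₂(0.649) + 0.351·log₂(0.351)]
  = 0.40479 + 0.53017 = 0.93496 bits

H(X|Y) = H(X,Y) - H(Y) = 1.32452 - 0.93496 = 0.3896 bits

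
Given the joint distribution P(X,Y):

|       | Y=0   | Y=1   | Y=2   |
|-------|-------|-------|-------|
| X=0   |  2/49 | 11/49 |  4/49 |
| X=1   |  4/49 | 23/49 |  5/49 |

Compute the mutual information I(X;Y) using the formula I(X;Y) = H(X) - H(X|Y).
0.0067 bits

I(X;Y) = H(X) - H(X|Y)

Marginal of X (row sums):
  P(X=0) = 2/49 + 11/49 + 4/49 = 17/49
  P(X=1) = 4/49 + 23/49 + 5/49 = 32/49
H(X) = -[(17/49)·log₂(17/49) + (32/49)·log₂(32/49)]
  = 0.52986 + 0.40144 = 0.9313 bits

Marginal of Y (column sums):
  P(Y=0) = 2/49 + 4/49 = 6/49
  P(Y=1) = 11/49 + 23/49 = 34/49
  P(Y=2) = 4/49 + 5/49 = 9/49
H(X|Y) = Σ_y P(y)·H(X|Y=y):
  Y=0: P(Y=0) = 6/49, P(X|Y=0) = (1/3, 2/3) → H(X|Y=0) = 0.91830
  Y=1: P(Y=1) = 34/49, P(X|Y=1) = (11/34, 23/34) → H(X|Y=1) = 0.90818
  Y=2: P(Y=2) = 9/49, P(X|Y=2) = (4/9, 5/9) → H(X|Y=2) = 0.99108
H(X|Y) = (6/49)·0.91830 + (34/49)·0.90818 + (9/49)·0.99108 = 0.9246 bits

I(X;Y) = H(X) - H(X|Y) = 0.9313 - 0.9246 = 0.0067 bits

Cross-check via I(X;Y) = H(X) + H(Y) - H(X,Y): computing H(Y) from the column sums and H(X,Y) from the 6 cells in the same way gives H(Y) = 1.1859 bits and H(X,Y) = 2.1105 bits, so
I(X;Y) = 0.9313 + 1.1859 - 2.1105 = 0.0067 bits ✓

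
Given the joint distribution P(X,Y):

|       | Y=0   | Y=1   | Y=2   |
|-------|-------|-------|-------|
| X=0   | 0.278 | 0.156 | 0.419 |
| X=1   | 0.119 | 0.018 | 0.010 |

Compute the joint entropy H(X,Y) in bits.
1.9936 bits

H(X,Y) = -Σ_{x,y} P(x,y) log₂ P(x,y). Per-cell terms -P(x,y)·log₂P(x,y):
  X=0: 0.51342, 0.41814, 0.52584
  X=1: 0.36545, 0.10433, 0.06644
Sum of the 6 terms: H(X,Y) = 1.9936 bits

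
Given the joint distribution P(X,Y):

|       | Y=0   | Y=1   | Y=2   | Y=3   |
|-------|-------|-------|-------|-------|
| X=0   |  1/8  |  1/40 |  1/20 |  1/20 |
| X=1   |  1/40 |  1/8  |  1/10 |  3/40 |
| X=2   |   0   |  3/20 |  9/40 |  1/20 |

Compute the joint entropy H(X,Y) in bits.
3.1716 bits

H(X,Y) = -Σ_{x,y} P(x,y) log₂ P(x,y). Per-cell terms -P(x,y)·log₂P(x,y):
  X=0: 0.37500, 0.13305, 0.21610, 0.21610
  X=1: 0.13305, 0.37500, 0.33219, 0.28027
  X=2: 0.00000, 0.41054, 0.48420, 0.21610
  (cells with P = 0 contribute 0)
Sum of the 12 terms: H(X,Y) = 3.1716 bits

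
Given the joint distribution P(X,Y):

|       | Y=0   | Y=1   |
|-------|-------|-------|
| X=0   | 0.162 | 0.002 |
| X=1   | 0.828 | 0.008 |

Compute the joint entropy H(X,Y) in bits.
0.7245 bits

H(X,Y) = -Σ_{x,y} P(x,y) log₂ P(x,y). Per-cell terms -P(x,y)·log₂P(x,y):
  X=0: 0.4254, 0.0179
  X=1: 0.2255, 0.0557
Sum of the 4 terms: H(X,Y) = 0.7245 bits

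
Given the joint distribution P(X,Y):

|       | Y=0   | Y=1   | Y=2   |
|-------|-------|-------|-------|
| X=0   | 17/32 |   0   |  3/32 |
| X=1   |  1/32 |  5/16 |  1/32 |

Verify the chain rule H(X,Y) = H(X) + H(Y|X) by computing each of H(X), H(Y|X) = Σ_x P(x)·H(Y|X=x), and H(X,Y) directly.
H(X) = 0.9544 bits, H(Y|X) = 0.6874 bits, H(X,Y) = 1.6418 bits

Marginal of X (row sums):
  P(X=0) = 17/32 + 0 + 3/32 = 5/8
  P(X=1) = 1/32 + 5/16 + 1/32 = 3/8
H(X) = -[(5/8)·log₂(5/8) + (3/8)·log₂(3/8)]
  = 0.4238 + 0.5306 = 0.9544 bits

H(Y|X) = Σ_x P(x)·H(Y|X=x):
  X=0: P(X=0) = 5/8, P(Y|X=0) = (17/20, 0, 3/20) → H(Y|X=0) = 0.6098
  X=1: P(X=1) = 3/8, P(Y|X=1) = (1/12, 5/6, 1/12) → H(Y|X=1) = 0.8167
H(Y|X) = (5/8)·0.6098 + (3/8)·0.8167 = 0.6874 bits

H(X,Y) = -Σ_{x,y} P(x,y) log₂ P(x,y). Per-cell terms -P(x,y)·log₂P(x,y):
  X=0: 0.4848, 0.0000, 0.3202
  X=1: 0.1562, 0.5244, 0.1562
  (cells with P = 0 contribute 0)
Sum of the 6 terms: H(X,Y) = 1.6418 bits

Chain rule check:
  H(X) + H(Y|X) = 0.9544 + 0.6874 = 1.6418 bits
  H(X,Y) = 1.6418 bits
✓ Chain rule verified.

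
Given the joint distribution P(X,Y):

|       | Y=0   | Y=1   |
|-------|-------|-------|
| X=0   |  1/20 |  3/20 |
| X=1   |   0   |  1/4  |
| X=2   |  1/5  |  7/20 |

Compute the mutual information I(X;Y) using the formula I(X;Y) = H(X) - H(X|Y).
0.1289 bits

I(X;Y) = H(X) - H(X|Y)

Marginal of X (row sums):
  P(X=0) = 1/20 + 3/20 = 1/5
  P(X=1) = 0 + 1/4 = 1/4
  P(X=2) = 1/5 + 7/20 = 11/20
H(X) = -[(1/5)·log₂(1/5) + (1/4)·log₂(1/4) + (11/20)·log₂(11/20)]
  = 0.46439 + 0.50000 + 0.47437 = 1.43876 bits

Marginal of Y (column sums):
  P(Y=0) = 1/20 + 0 + 1/5 = 1/4
  P(Y=1) = 3/20 + 1/4 + 7/20 = 3/4
H(X|Y) = Σ_y P(y)·H(X|Y=y):
  Y=0: P(Y=0) = 1/4, P(X|Y=0) = (1/5, 0, 4/5) → H(X|Y=0) = 0.72193
  Y=1: P(Y=1) = 3/4, P(X|Y=1) = (1/5, 1/3, 7/15) → H(X|Y=1) = 1.50582
H(X|Y) = (1/4)·0.72193 + (3/4)·1.50582 = 1.30985 bits

I(X;Y) = H(X) - H(X|Y) = 1.43876 - 1.30985 = 0.1289 bits

Cross-check via I(X;Y) = H(X) + H(Y) - H(X,Y): computing H(Y) from the column sums and H(X,Y) from the 6 cells in the same way gives H(Y) = 0.81128 bits and H(X,Y) = 2.12113 bits, so
I(X;Y) = 1.43876 + 0.81128 - 2.12113 = 0.1289 bits ✓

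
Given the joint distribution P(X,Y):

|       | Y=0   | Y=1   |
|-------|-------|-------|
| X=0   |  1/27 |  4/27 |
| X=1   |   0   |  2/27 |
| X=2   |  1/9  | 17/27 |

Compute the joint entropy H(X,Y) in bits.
1.6348 bits

H(X,Y) = -Σ_{x,y} P(x,y) log₂ P(x,y). Per-cell terms -P(x,y)·log₂P(x,y):
  X=0: 0.17611, 0.40813
  X=1: 0.00000, 0.27814
  X=2: 0.35221, 0.42023
  (cells with P = 0 contribute 0)
Sum of the 6 terms: H(X,Y) = 1.6348 bits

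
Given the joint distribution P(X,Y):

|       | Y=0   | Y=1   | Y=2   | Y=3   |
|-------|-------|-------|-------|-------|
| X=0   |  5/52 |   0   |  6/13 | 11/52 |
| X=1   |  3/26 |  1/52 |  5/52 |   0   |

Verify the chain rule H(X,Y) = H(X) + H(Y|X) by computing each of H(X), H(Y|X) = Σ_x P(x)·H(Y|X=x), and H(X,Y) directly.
H(X) = 0.7793 bits, H(Y|X) = 1.3284 bits, H(X,Y) = 2.1077 bits

Marginal of X (row sums):
  P(X=0) = 5/52 + 0 + 6/13 + 11/52 = 10/13
  P(X=1) = 3/26 + 1/52 + 5/52 + 0 = 3/13
H(X) = -[(10/13)·log₂(10/13) + (3/13)·log₂(3/13)]
  = 0.2911628 + 0.4881871 = 0.7793 bits

H(Y|X) = Σ_x P(x)·H(Y|X=x):
  X=0: P(X=0) = 10/13, P(Y|X=0) = (1/8, 0, 3/5, 11/40) → H(Y|X=0) = 1.3293659
  X=1: P(X=1) = 3/13, P(Y|X=1) = (1/2, 1/12, 5/12, 0) → H(Y|X=1) = 1.3250112
H(Y|X) = (10/13)·1.3293659 + (3/13)·1.3250112 = 1.3284 bits

H(X,Y) = -Σ_{x,y} P(x,y) log₂ P(x,y). Per-cell terms -P(x,y)·log₂P(x,y):
  X=0: 0.3248569, 0.0000000, 0.5148356, 0.4740594
  X=1: 0.3594781, 0.1096238, 0.3248569, 0.0000000
  (cells with P = 0 contribute 0)
Sum of the 8 terms: H(X,Y) = 2.1077 bits

Chain rule check:
  H(X) + H(Y|X) = 0.7793 + 1.3284 = 2.1077 bits
  H(X,Y) = 2.1077 bits
✓ Chain rule verified.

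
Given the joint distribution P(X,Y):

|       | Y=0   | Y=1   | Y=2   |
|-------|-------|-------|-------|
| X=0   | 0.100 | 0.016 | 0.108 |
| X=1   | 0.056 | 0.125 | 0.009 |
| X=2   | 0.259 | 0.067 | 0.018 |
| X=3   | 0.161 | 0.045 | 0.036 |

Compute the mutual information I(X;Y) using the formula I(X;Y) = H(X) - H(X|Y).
0.2474 bits

I(X;Y) = H(X) - H(X|Y)

Marginal of X (row sums):
  P(X=0) = 0.100 + 0.016 + 0.108 = 0.224
  P(X=1) = 0.056 + 0.125 + 0.009 = 0.190
  P(X=2) = 0.259 + 0.067 + 0.018 = 0.344
  P(X=3) = 0.161 + 0.045 + 0.036 = 0.242
H(X) = -[0.224·log₂(0.224) + 0.190·log₂(0.190) + 0.344·log₂(0.344) + 0.242·log₂(0.242)]
  = 0.48349 + 0.45523 + 0.52959 + 0.49535 = 1.96366 bits

Marginal of Y (column sums):
  P(Y=0) = 0.100 + 0.056 + 0.259 + 0.161 = 0.576
  P(Y=1) = 0.016 + 0.125 + 0.067 + 0.045 = 0.253
  P(Y=2) = 0.108 + 0.009 + 0.018 + 0.036 = 0.171
H(X|Y) = Σ_y P(y)·H(X|Y=y):
  Y=0: P(Y=0) = 0.576, P(X|Y=0) = (25/144, 7/72, 259/576, 161/576) → H(X|Y=0) = 1.79800
  Y=1: P(Y=1) = 0.253, P(X|Y=1) = (16/253, 125/253, 67/253, 45/253) → H(X|Y=1) = 1.70519
  Y=2: P(Y=2) = 0.171, P(X|Y=2) = (12/19, 1/19, 2/19, 4/19) → H(X|Y=2) = 1.45742
H(X|Y) = 0.576·1.79800 + 0.253·1.70519 + 0.171·1.45742 = 1.71628 bits

I(X;Y) = H(X) - H(X|Y) = 1.96366 - 1.71628 = 0.2474 bits

Cross-check via I(X;Y) = H(X) + H(Y) - H(X,Y): computing H(Y) from the column sums and H(X,Y) from the 12 cells in the same way gives H(Y) = 1.39576 bits and H(X,Y) = 3.11204 bits, so
I(X;Y) = 1.96366 + 1.39576 - 3.11204 = 0.2474 bits ✓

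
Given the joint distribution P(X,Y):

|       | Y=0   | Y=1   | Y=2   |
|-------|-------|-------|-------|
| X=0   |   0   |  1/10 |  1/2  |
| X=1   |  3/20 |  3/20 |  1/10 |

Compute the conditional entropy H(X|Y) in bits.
0.6328 bits

H(X|Y) = H(X,Y) - H(Y)

H(X,Y) = -Σ_{x,y} P(x,y) log₂ P(x,y). Per-cell terms -P(x,y)·log₂P(x,y):
  X=0: 0.00000, 0.33219, 0.50000
  X=1: 0.41054, 0.41054, 0.33219
  (cells with P = 0 contribute 0)
Sum of the 6 terms: H(X,Y) = 1.9855 bits

Marginal of Y (column sums):
  P(Y=0) = 0 + 3/20 = 3/20
  P(Y=1) = 1/10 + 3/20 = 1/4
  P(Y=2) = 1/2 + 1/10 = 3/5
H(Y) = -[(3/20)·log₂(3/20) + (1/4)·log₂(1/4) + (3/5)·log₂(3/5)]
  = 0.41054 + 0.50000 + 0.44218 = 1.3527 bits

H(X|Y) = H(X,Y) - H(Y) = 1.9855 - 1.3527 = 0.6328 bits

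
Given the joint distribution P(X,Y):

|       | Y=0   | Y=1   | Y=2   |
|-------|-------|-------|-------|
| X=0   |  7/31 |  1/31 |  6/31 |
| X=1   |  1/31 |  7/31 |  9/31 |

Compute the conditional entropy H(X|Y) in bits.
0.7504 bits

H(X|Y) = H(X,Y) - H(Y)

H(X,Y) = -Σ_{x,y} P(x,y) log₂ P(x,y). Per-cell terms -P(x,y)·log₂P(x,y):
  X=0: 0.484771, 0.159813, 0.458561
  X=1: 0.159813, 0.484771, 0.518014
Sum of the 6 terms: H(X,Y) = 2.26574 bits

Marginal of Y (column sums):
  P(Y=0) = 7/31 + 1/31 = 8/31
  P(Y=1) = 1/31 + 7/31 = 8/31
  P(Y=2) = 6/31 + 9/31 = 15/31
H(Y) = -[(8/31)·log₂(8/31) + (8/31)·log₂(8/31) + (15/31)·log₂(15/31)]
  = 0.504309 + 0.504309 + 0.506761 = 1.51538 bits

H(X|Y) = H(X,Y) - H(Y) = 2.26574 - 1.51538 = 0.7504 bits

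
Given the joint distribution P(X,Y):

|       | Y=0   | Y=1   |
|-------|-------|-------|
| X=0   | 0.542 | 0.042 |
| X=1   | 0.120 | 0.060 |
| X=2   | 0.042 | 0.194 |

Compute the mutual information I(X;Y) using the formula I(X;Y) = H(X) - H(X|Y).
0.3338 bits

I(X;Y) = H(X) - H(X|Y)

Marginal of X (row sums):
  P(X=0) = 0.542 + 0.042 = 0.584
  P(X=1) = 0.120 + 0.060 = 0.180
  P(X=2) = 0.042 + 0.194 = 0.236
H(X) = -[0.584·log₂(0.584) + 0.180·log₂(0.180) + 0.236·log₂(0.236)]
  = 0.453160 + 0.445308 + 0.491621 = 1.390089 bits

Marginal of Y (column sums):
  P(Y=0) = 0.542 + 0.120 + 0.042 = 0.704
  P(Y=1) = 0.042 + 0.060 + 0.194 = 0.296
H(X|Y) = Σ_y P(y)·H(X|Y=y):
  Y=0: P(Y=0) = 0.704, P(X|Y=0) = (271/352, 15/88, 21/352) → H(X|Y=0) = 0.968197
  Y=1: P(Y=1) = 0.296, P(X|Y=1) = (21/148, 15/74, 97/148) → H(X|Y=1) = 1.265961
H(X|Y) = 0.704·0.968197 + 0.296·1.265961 = 1.056335 bits

I(X;Y) = H(X) - H(X|Y) = 1.390089 - 1.056335 = 0.3338 bits

Cross-check via I(X;Y) = H(X) + H(Y) - H(X,Y): computing H(Y) from the column sums and H(X,Y) from the 6 cells in the same way gives H(Y) = 0.876346 bits and H(X,Y) = 1.932681 bits, so
I(X;Y) = 1.390089 + 0.876346 - 1.932681 = 0.3338 bits ✓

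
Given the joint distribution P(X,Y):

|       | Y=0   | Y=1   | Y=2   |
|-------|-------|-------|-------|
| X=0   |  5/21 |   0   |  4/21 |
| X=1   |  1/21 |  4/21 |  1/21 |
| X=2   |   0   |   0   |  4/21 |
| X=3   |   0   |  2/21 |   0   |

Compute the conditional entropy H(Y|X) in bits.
0.7824 bits

H(Y|X) = H(X,Y) - H(X)

H(X,Y) = -Σ_{x,y} P(x,y) log₂ P(x,y). Per-cell terms -P(x,y)·log₂P(x,y):
  X=0: 0.49295, 0.00000, 0.45568
  X=1: 0.20916, 0.45568, 0.20916
  X=2: 0.00000, 0.00000, 0.45568
  X=3: 0.00000, 0.32308, 0.00000
  (cells with P = 0 contribute 0)
Sum of the 12 terms: H(X,Y) = 2.6014 bits

Marginal of X (row sums):
  P(X=0) = 5/21 + 0 + 4/21 = 3/7
  P(X=1) = 1/21 + 4/21 + 1/21 = 2/7
  P(X=2) = 0 + 0 + 4/21 = 4/21
  P(X=3) = 0 + 2/21 + 0 = 2/21
H(X) = -[(3/7)·log₂(3/7) + (2/7)·log₂(2/7) + (4/21)·log₂(4/21) + (2/21)·log₂(2/21)]
  = 0.52388 + 0.51639 + 0.45568 + 0.32308 = 1.8190 bits

H(Y|X) = H(X,Y) - H(X) = 2.6014 - 1.8190 = 0.7824 bits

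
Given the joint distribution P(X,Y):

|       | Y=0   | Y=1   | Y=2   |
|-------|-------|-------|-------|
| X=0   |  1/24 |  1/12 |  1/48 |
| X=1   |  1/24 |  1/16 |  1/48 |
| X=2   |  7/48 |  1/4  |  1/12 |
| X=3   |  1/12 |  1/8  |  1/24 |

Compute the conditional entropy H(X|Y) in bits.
1.7868 bits

H(X|Y) = H(X,Y) - H(Y)

H(X,Y) = -Σ_{x,y} P(x,y) log₂ P(x,y). Per-cell terms -P(x,y)·log₂P(x,y):
  X=0: 0.191040, 0.298747, 0.116353
  X=1: 0.191040, 0.250000, 0.116353
  X=2: 0.405068, 0.500000, 0.298747
  X=3: 0.298747, 0.375000, 0.191040
Sum of the 12 terms: H(X,Y) = 3.232135 bits

Marginal of Y (column sums):
  P(Y=0) = 1/24 + 1/24 + 7/48 + 1/12 = 5/16
  P(Y=1) = 1/12 + 1/16 + 1/4 + 1/8 = 25/48
  P(Y=2) = 1/48 + 1/48 + 1/12 + 1/24 = 1/6
H(Y) = -[(5/16)·log₂(5/16) + (25/48)·log₂(25/48) + (1/6)·log₂(1/6)]
  = 0.524397 + 0.490160 + 0.430827 = 1.445384 bits

H(X|Y) = H(X,Y) - H(Y) = 3.232135 - 1.445384 = 1.7868 bits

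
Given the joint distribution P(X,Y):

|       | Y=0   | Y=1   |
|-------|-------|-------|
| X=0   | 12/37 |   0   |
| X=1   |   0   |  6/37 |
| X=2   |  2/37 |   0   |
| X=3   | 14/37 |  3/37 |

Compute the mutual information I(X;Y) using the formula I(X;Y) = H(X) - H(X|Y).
0.4915 bits

I(X;Y) = H(X) - H(X|Y)

Marginal of X (row sums):
  P(X=0) = 12/37 + 0 = 12/37
  P(X=1) = 0 + 6/37 = 6/37
  P(X=2) = 2/37 + 0 = 2/37
  P(X=3) = 14/37 + 3/37 = 17/37
H(X) = -[(12/37)·log₂(12/37) + (6/37)·log₂(6/37) + (2/37)·log₂(2/37) + (17/37)·log₂(17/37)]
  = 0.5269 + 0.4256 + 0.2275 + 0.5155 = 1.6955 bits

Marginal of Y (column sums):
  P(Y=0) = 12/37 + 0 + 2/37 + 14/37 = 28/37
  P(Y=1) = 0 + 6/37 + 0 + 3/37 = 9/37
H(X|Y) = Σ_y P(y)·H(X|Y=y):
  Y=0: P(Y=0) = 28/37, P(X|Y=0) = (3/7, 0, 1/14, 1/2) → H(X|Y=0) = 1.2958
  Y=1: P(Y=1) = 9/37, P(X|Y=1) = (0, 2/3, 0, 1/3) → H(X|Y=1) = 0.9183
H(X|Y) = (28/37)·1.2958 + (9/37)·0.9183 = 1.2040 bits

I(X;Y) = H(X) - H(X|Y) = 1.6955 - 1.2040 = 0.4915 bits

Cross-check via I(X;Y) = H(X) + H(Y) - H(X,Y): computing H(Y) from the column sums and H(X,Y) from the 8 cells in the same way gives H(Y) = 0.8004 bits and H(X,Y) = 2.0044 bits, so
I(X;Y) = 1.6955 + 0.8004 - 2.0044 = 0.4915 bits ✓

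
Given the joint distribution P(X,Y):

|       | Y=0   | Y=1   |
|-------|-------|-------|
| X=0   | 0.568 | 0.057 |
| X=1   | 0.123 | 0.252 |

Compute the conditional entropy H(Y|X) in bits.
0.6176 bits

H(Y|X) = H(X,Y) - H(X)

H(X,Y) = -Σ_{x,y} P(x,y) log₂ P(x,y). Per-cell terms -P(x,y)·log₂P(x,y):
  X=0: 0.46351, 0.23557
  X=1: 0.37186, 0.50110
Sum of the 4 terms: H(X,Y) = 1.5720 bits

Marginal of X (row sums):
  P(X=0) = 0.568 + 0.057 = 0.625
  P(X=1) = 0.123 + 0.252 = 0.375
H(X) = -[0.625·log₂(0.625) + 0.375·log₂(0.375)]
  = 0.42379 + 0.53064 = 0.9544 bits

H(Y|X) = H(X,Y) - H(X) = 1.5720 - 0.9544 = 0.6176 bits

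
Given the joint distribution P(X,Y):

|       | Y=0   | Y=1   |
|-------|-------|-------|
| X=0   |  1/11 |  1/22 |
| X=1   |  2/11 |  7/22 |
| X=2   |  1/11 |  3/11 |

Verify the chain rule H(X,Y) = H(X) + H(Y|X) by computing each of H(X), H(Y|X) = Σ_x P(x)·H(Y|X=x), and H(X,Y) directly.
H(X) = 1.4227 bits, H(Y|X) = 0.8931 bits, H(X,Y) = 2.3157 bits

Marginal of X (row sums):
  P(X=0) = 1/11 + 1/22 = 3/22
  P(X=1) = 2/11 + 7/22 = 1/2
  P(X=2) = 1/11 + 3/11 = 4/11
H(X) = -[(3/22)·log₂(3/22) + (1/2)·log₂(1/2) + (4/11)·log₂(4/11)]
  = 0.39197 + 0.50000 + 0.53070 = 1.4227 bits

H(Y|X) = Σ_x P(x)·H(Y|X=x):
  X=0: P(X=0) = 3/22, P(Y|X=0) = (2/3, 1/3) → H(Y|X=0) = 0.91830
  X=1: P(X=1) = 1/2, P(Y|X=1) = (4/11, 7/11) → H(Y|X=1) = 0.94566
  X=2: P(X=2) = 4/11, P(Y|X=2) = (1/4, 3/4) → H(Y|X=2) = 0.81128
H(Y|X) = (3/22)·0.91830 + (1/2)·0.94566 + (4/11)·0.81128 = 0.8931 bits

H(X,Y) = -Σ_{x,y} P(x,y) log₂ P(x,y). Per-cell terms -P(x,y)·log₂P(x,y):
  X=0: 0.31449, 0.20270
  X=1: 0.44717, 0.52566
  X=2: 0.31449, 0.51122
Sum of the 6 terms: H(X,Y) = 2.3157 bits

Chain rule check:
  H(X) + H(Y|X) = 1.4227 + 0.8931 = 2.3158 bits
  H(X,Y) = 2.3157 bits
✓ Chain rule verified (Δ = 0.0001 is 4-dp rounding noise: each of the three values was rounded independently).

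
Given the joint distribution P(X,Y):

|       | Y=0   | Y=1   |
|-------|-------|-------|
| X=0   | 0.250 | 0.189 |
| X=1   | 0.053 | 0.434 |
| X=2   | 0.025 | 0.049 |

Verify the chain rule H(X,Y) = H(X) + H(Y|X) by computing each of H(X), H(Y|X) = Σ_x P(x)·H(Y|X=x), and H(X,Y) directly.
H(X) = 1.3049 bits, H(Y|X) = 0.7429 bits, H(X,Y) = 2.0478 bits

Marginal of X (row sums):
  P(X=0) = 0.250 + 0.189 = 0.439
  P(X=1) = 0.053 + 0.434 = 0.487
  P(X=2) = 0.025 + 0.049 = 0.074
H(X) = -[0.439·log₂(0.439) + 0.487·log₂(0.487) + 0.074·log₂(0.074)]
  = 0.52140 + 0.50551 + 0.27797 = 1.3049 bits

H(Y|X) = Σ_x P(x)·H(Y|X=x):
  X=0: P(X=0) = 0.439, P(Y|X=0) = (250/439, 189/439) → H(Y|X=0) = 0.98603
  X=1: P(X=1) = 0.487, P(Y|X=1) = (53/487, 434/487) → H(Y|X=1) = 0.49638
  X=2: P(X=2) = 0.074, P(Y|X=2) = (25/74, 49/74) → H(Y|X=2) = 0.92273
H(Y|X) = 0.439·0.98603 + 0.487·0.49638 + 0.074·0.92273 = 0.7429 bits

H(X,Y) = -Σ_{x,y} P(x,y) log₂ P(x,y). Per-cell terms -P(x,y)·log₂P(x,y):
  X=0: 0.50000, 0.45427
  X=1: 0.22461, 0.52264
  X=2: 0.13305, 0.21320
Sum of the 6 terms: H(X,Y) = 2.0478 bits

Chain rule check:
  H(X) + H(Y|X) = 1.3049 + 0.7429 = 2.0478 bits
  H(X,Y) = 2.0478 bits
✓ Chain rule verified.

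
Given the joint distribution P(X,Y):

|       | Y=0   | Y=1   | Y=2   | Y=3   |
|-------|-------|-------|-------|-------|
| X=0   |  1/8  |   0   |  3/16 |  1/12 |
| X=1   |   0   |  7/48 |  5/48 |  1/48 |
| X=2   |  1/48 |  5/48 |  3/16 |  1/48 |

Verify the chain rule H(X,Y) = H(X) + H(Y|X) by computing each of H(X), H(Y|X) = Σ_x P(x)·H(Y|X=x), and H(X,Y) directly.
H(X) = 1.5680 bits, H(Y|X) = 1.4454 bits, H(X,Y) = 3.0133 bits

Marginal of X (row sums):
  P(X=0) = 1/8 + 0 + 3/16 + 1/12 = 19/48
  P(X=1) = 0 + 7/48 + 5/48 + 1/48 = 13/48
  P(X=2) = 1/48 + 5/48 + 3/16 + 1/48 = 1/3
H(X) = -[(19/48)·log₂(19/48) + (13/48)·log₂(13/48) + (1/3)·log₂(1/3)]
  = 0.529243 + 0.510392 + 0.528321 = 1.5680 bits

H(Y|X) = Σ_x P(x)·H(Y|X=x):
  X=0: P(X=0) = 19/48, P(Y|X=0) = (6/19, 0, 9/19, 4/19) → H(Y|X=0) = 1.509028
  X=1: P(X=1) = 13/48, P(Y|X=1) = (0, 7/13, 5/13, 1/13) → H(Y|X=1) = 1.295738
  X=2: P(X=2) = 1/3, P(Y|X=2) = (1/16, 5/16, 9/16, 1/16) → H(Y|X=2) = 1.491315
H(Y|X) = (19/48)·1.509028 + (13/48)·1.295738 + (1/3)·1.491315 = 1.4454 bits

H(X,Y) = -Σ_{x,y} P(x,y) log₂ P(x,y). Per-cell terms -P(x,y)·log₂P(x,y):
  X=0: 0.375000, 0.000000, 0.452820, 0.298747
  X=1: 0.000000, 0.405068, 0.339899, 0.116353
  X=2: 0.116353, 0.339899, 0.452820, 0.116353
  (cells with P = 0 contribute 0)
Sum of the 12 terms: H(X,Y) = 3.0133 bits

Chain rule check:
  H(X) + H(Y|X) = 1.5680 + 1.4454 = 3.0134 bits
  H(X,Y) = 3.0133 bits
✓ Chain rule verified (Δ = 0.0001 is 4-dp rounding noise: each of the three values was rounded independently).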